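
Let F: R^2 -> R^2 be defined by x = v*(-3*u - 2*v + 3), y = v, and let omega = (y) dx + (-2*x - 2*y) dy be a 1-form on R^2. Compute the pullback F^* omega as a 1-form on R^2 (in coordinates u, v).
F^* omega = (-3*v^2) du + (v*(3*u - 5)) dv

Using F^*(f dg) = (f ∘ F) d(g ∘ F), substitute each coordinate x_i by F_i(u, v) in f_i, and replace dx_i by d F_i = (∂F_i/∂u) du + (∂F_i/∂v) dv.
  For the x component: f_1(F) = v; d F_1 = (-3*v) du + (-3*u - 4*v + 3) dv
  For the y component: f_2(F) = 2*v*(3*u + 2*v - 4); d F_2 = (0) du + (1) dv
Combining and collecting du, dv coefficients:
  coeff of du: -3*v^2
  coeff of dv: v*(3*u - 5)
F^* omega = (-3*v^2) du + (v*(3*u - 5)) dv.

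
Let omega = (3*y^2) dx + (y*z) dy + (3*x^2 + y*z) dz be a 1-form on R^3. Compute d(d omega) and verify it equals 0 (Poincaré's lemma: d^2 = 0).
d(d omega) = 0

Step 1: d omega = sum_{i<j} (∂f_j/∂x_i - ∂f_i/∂x_j) dx_i ∧ dx_j:
  coeff of dx ∧ dy: -6*y
  coeff of dx ∧ dz: 6*x
  coeff of dy ∧ dz: -y + z
Step 2: Apply d again to each 2-form coefficient. The only possible 3-form in R^3 is dx ∧ dy ∧ dz, with coefficient
  ∂(coeff of dy∧dz)/∂x - ∂(coeff of dx∧dz)/∂y + ∂(coeff of dx∧dy)/∂z
  = ∂/∂x (-y + z) - ∂/∂y (6*x) + ∂/∂z (-6*y).
Each of these terms simplifies to sums of mixed partials that cancel in pairs. The result is 0 (by equality of mixed partials for smooth functions — Schwarz / Clairaut).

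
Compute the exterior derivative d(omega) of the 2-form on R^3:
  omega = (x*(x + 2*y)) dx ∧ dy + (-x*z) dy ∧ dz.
d(omega) = (-z) dx ∧ dy ∧ dz

For a 2-form omega = sum_{i<j} g_{ij} dx_i ∧ dx_j, the exterior derivative is
  d(omega) = sum_{i<j} d(g_{ij}) ∧ dx_i ∧ dx_j = sum_{i<j, k} (∂g_{ij}/∂x_k) dx_k ∧ dx_i ∧ dx_j.
Expand each term, using dx_k ∧ dx_i ∧ dx_j = sgn(permutation) dx_{(a)} ∧ dx_{(b)} ∧ dx_{(c)} with (a < b < c) sorted:
  d(-x*z) includes (∂/∂x)(-x*z) dx = (-z) dx, which multiplied by dy ∧ dz gives (-z) dx ∧ dy ∧ dz
Collecting like 3-forms: d(omega) = (-z) dx ∧ dy ∧ dz.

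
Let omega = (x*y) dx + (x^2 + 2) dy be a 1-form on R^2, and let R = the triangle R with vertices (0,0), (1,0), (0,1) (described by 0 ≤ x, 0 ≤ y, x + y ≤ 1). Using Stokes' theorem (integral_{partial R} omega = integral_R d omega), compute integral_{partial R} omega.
integral_(partial R) omega = 1/6

Stokes: integral_partial_R omega = integral_R d omega with d omega = (∂Q/∂x - ∂P/∂y) dx ∧ dy.
  ∂Q/∂x = 2*x
  ∂P/∂y = x
  integrand = ∂Q/∂x - ∂P/∂y = x.
Integrating over R: integral_0^1 integral_0^{1-x} (x) dy dx = 1/6.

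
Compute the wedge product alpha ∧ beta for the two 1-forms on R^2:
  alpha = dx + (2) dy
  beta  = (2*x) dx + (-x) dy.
alpha ∧ beta = (-5*x) dx ∧ dy

Distribute the wedge, using dx_i ∧ dx_j = -dx_j ∧ dx_i and dx_i ∧ dx_i = 0. For each pair (i, j) with i < j, the coefficient of dx_i ∧ dx_j in alpha ∧ beta is (alpha_i * beta_j - alpha_j * beta_i). Collecting: alpha ∧ beta = (-5*x) dx ∧ dy.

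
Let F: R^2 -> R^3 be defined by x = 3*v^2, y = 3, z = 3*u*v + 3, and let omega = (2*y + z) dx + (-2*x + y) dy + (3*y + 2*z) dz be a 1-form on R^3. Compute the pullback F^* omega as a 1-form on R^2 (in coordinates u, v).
F^* omega = (9*v*(2*u*v + 5)) du + (18*u^2*v + 18*u*v^2 + 45*u + 54*v) dv

Using F^*(f dg) = (f ∘ F) d(g ∘ F), substitute each coordinate x_i by F_i(u, v) in f_i, and replace dx_i by d F_i = (∂F_i/∂u) du + (∂F_i/∂v) dv.
  For the x component: f_1(F) = 3*u*v + 9; d F_1 = (0) du + (6*v) dv
  For the y component: f_2(F) = 3 - 6*v^2; d F_2 = (0) du + (0) dv
  For the z component: f_3(F) = 6*u*v + 15; d F_3 = (3*v) du + (3*u) dv
Combining and collecting du, dv coefficients:
  coeff of du: 9*v*(2*u*v + 5)
  coeff of dv: 18*u^2*v + 18*u*v^2 + 45*u + 54*v
F^* omega = (9*v*(2*u*v + 5)) du + (18*u^2*v + 18*u*v^2 + 45*u + 54*v) dv.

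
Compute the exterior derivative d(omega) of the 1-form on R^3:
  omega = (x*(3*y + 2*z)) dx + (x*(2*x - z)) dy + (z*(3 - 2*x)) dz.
d(omega) = (x - z) dx ∧ dy + (-2*x - 2*z) dx ∧ dz + (x) dy ∧ dz

For a 1-form omega = sum_i f_i dx_i, the exterior derivative is
  d(omega) = sum_{i < j} (∂f_j/∂x_i - ∂f_i/∂x_j) dx_i ∧ dx_j.
  coefficient of dx ∧ dy: ∂f_2/∂x - ∂f_1/∂y = ∂(x*(2*x - z))/∂x - ∂(x*(3*y + 2*z))/∂y = x - z
  coefficient of dx ∧ dz: ∂f_3/∂x - ∂f_1/∂z = ∂(z*(3 - 2*x))/∂x - ∂(x*(3*y + 2*z))/∂z = -2*x - 2*z
  coefficient of dy ∧ dz: ∂f_3/∂y - ∂f_2/∂z = ∂(z*(3 - 2*x))/∂y - ∂(x*(2*x - z))/∂z = x
Assembling: d(omega) = (x - z) dx ∧ dy + (-2*x - 2*z) dx ∧ dz + (x) dy ∧ dz.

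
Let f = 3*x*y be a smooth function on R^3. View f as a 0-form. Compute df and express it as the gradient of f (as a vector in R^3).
df = (3*y) dx + (3*x) dy + (0) dz; grad f = (3*y, 3*x, 0)

For a 0-form f, d f = (∂f/∂x) dx + (∂f/∂y) dy + (∂f/∂z) dz. The components of the vector representation are exactly the entries of grad f in Cartesian coordinates:
  ∂f/∂x = 3*y
  ∂f/∂y = 3*x
  ∂f/∂z = 0.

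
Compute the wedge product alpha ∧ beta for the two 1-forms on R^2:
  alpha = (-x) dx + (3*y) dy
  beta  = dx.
alpha ∧ beta = (-3*y) dx ∧ dy

Distribute the wedge, using dx_i ∧ dx_j = -dx_j ∧ dx_i and dx_i ∧ dx_i = 0. For each pair (i, j) with i < j, the coefficient of dx_i ∧ dx_j in alpha ∧ beta is (alpha_i * beta_j - alpha_j * beta_i). Collecting: alpha ∧ beta = (-3*y) dx ∧ dy.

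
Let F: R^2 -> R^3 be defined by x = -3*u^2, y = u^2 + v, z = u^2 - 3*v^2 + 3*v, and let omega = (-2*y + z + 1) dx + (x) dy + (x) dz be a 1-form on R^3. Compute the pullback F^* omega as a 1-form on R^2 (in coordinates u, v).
F^* omega = (6*u*(-u^2 + 3*v^2 - v - 1)) du + (u^2*(18*v - 12)) dv

Using F^*(f dg) = (f ∘ F) d(g ∘ F), substitute each coordinate x_i by F_i(u, v) in f_i, and replace dx_i by d F_i = (∂F_i/∂u) du + (∂F_i/∂v) dv.
  For the x component: f_1(F) = -u^2 - 3*v^2 + v + 1; d F_1 = (-6*u) du + (0) dv
  For the y component: f_2(F) = -3*u^2; d F_2 = (2*u) du + (1) dv
  For the z component: f_3(F) = -3*u^2; d F_3 = (2*u) du + (3 - 6*v) dv
Combining and collecting du, dv coefficients:
  coeff of du: 6*u*(-u^2 + 3*v^2 - v - 1)
  coeff of dv: u^2*(18*v - 12)
F^* omega = (6*u*(-u^2 + 3*v^2 - v - 1)) du + (u^2*(18*v - 12)) dv.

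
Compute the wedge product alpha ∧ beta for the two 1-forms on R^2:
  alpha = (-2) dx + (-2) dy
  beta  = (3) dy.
alpha ∧ beta = (-6) dx ∧ dy

Distribute the wedge, using dx_i ∧ dx_j = -dx_j ∧ dx_i and dx_i ∧ dx_i = 0. For each pair (i, j) with i < j, the coefficient of dx_i ∧ dx_j in alpha ∧ beta is (alpha_i * beta_j - alpha_j * beta_i). Collecting: alpha ∧ beta = (-6) dx ∧ dy.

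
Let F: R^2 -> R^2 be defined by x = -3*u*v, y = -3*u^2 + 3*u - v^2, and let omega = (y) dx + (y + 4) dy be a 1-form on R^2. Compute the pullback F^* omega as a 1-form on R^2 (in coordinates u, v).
F^* omega = (18*u^3 + 9*u^2*v - 27*u^2 + 6*u*v^2 - 9*u*v - 15*u + 3*v^3 - 3*v^2 + 12) du + (9*u^3 + 6*u^2*v - 9*u^2 + 3*u*v^2 - 6*u*v + 2*v^3 - 8*v) dv

Using F^*(f dg) = (f ∘ F) d(g ∘ F), substitute each coordinate x_i by F_i(u, v) in f_i, and replace dx_i by d F_i = (∂F_i/∂u) du + (∂F_i/∂v) dv.
  For the x component: f_1(F) = -3*u^2 + 3*u - v^2; d F_1 = (-3*v) du + (-3*u) dv
  For the y component: f_2(F) = -3*u^2 + 3*u - v^2 + 4; d F_2 = (3 - 6*u) du + (-2*v) dv
Combining and collecting du, dv coefficients:
  coeff of du: 18*u^3 + 9*u^2*v - 27*u^2 + 6*u*v^2 - 9*u*v - 15*u + 3*v^3 - 3*v^2 + 12
  coeff of dv: 9*u^3 + 6*u^2*v - 9*u^2 + 3*u*v^2 - 6*u*v + 2*v^3 - 8*v
F^* omega = (18*u^3 + 9*u^2*v - 27*u^2 + 6*u*v^2 - 9*u*v - 15*u + 3*v^3 - 3*v^2 + 12) du + (9*u^3 + 6*u^2*v - 9*u^2 + 3*u*v^2 - 6*u*v + 2*v^3 - 8*v) dv.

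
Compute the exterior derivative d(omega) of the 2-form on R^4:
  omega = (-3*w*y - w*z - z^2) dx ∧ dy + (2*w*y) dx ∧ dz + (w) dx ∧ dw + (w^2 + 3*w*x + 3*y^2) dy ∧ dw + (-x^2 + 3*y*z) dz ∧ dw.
d(omega) = (-3*w - 2*z) dx ∧ dy ∧ dz + (3*w - 3*y - z) dx ∧ dy ∧ dw + (-2*x + 2*y) dx ∧ dz ∧ dw + (3*z) dy ∧ dz ∧ dw

For a 2-form omega = sum_{i<j} g_{ij} dx_i ∧ dx_j, the exterior derivative is
  d(omega) = sum_{i<j} d(g_{ij}) ∧ dx_i ∧ dx_j = sum_{i<j, k} (∂g_{ij}/∂x_k) dx_k ∧ dx_i ∧ dx_j.
Expand each term, using dx_k ∧ dx_i ∧ dx_j = sgn(permutation) dx_{(a)} ∧ dx_{(b)} ∧ dx_{(c)} with (a < b < c) sorted:
  d(-3*w*y - w*z - z^2) includes (∂/∂z)(-3*w*y - w*z - z^2) dz = (-w - 2*z) dz, which multiplied by dx ∧ dy gives (-w - 2*z) dx ∧ dy ∧ dz
  d(-3*w*y - w*z - z^2) includes (∂/∂w)(-3*w*y - w*z - z^2) dw = (-3*y - z) dw, which multiplied by dx ∧ dy gives (-3*y - z) dx ∧ dy ∧ dw
  d(2*w*y) includes (∂/∂y)(2*w*y) dy = (2*w) dy, which multiplied by dx ∧ dz gives (-2*w) dx ∧ dy ∧ dz
  d(2*w*y) includes (∂/∂w)(2*w*y) dw = (2*y) dw, which multiplied by dx ∧ dz gives (2*y) dx ∧ dz ∧ dw
  d(w^2 + 3*w*x + 3*y^2) includes (∂/∂x)(w^2 + 3*w*x + 3*y^2) dx = (3*w) dx, which multiplied by dy ∧ dw gives (3*w) dx ∧ dy ∧ dw
  d(-x^2 + 3*y*z) includes (∂/∂x)(-x^2 + 3*y*z) dx = (-2*x) dx, which multiplied by dz ∧ dw gives (-2*x) dx ∧ dz ∧ dw
  d(-x^2 + 3*y*z) includes (∂/∂y)(-x^2 + 3*y*z) dy = (3*z) dy, which multiplied by dz ∧ dw gives (3*z) dy ∧ dz ∧ dw
Collecting like 3-forms: d(omega) = (-3*w - 2*z) dx ∧ dy ∧ dz + (3*w - 3*y - z) dx ∧ dy ∧ dw + (-2*x + 2*y) dx ∧ dz ∧ dw + (3*z) dy ∧ dz ∧ dw.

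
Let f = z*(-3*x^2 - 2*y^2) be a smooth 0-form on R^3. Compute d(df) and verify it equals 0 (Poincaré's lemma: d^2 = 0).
d(df) = 0

Step 1: df = sum_i (∂f/∂x_i) dx_i = (-6*x*z) dx + (-4*y*z) dy + (-3*x^2 - 2*y^2) dz.
Step 2: Apply d again. Using the 1-form formula, the coefficient of dx ∧ dy in d(df) is ∂^2 f/∂x ∂y - ∂^2 f/∂y ∂x = (0) - (0) = 0 (equality of mixed partials for smooth f).
Similarly for dx ∧ dz and dy ∧ dz — all coefficients vanish. So d(df) = 0.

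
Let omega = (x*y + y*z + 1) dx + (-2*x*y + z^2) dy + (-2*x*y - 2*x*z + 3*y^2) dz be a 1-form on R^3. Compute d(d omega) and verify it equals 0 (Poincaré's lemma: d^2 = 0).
d(d omega) = 0

Step 1: d omega = sum_{i<j} (∂f_j/∂x_i - ∂f_i/∂x_j) dx_i ∧ dx_j:
  coeff of dx ∧ dy: -x - 2*y - z
  coeff of dx ∧ dz: -3*y - 2*z
  coeff of dy ∧ dz: -2*x + 6*y - 2*z
Step 2: Apply d again to each 2-form coefficient. The only possible 3-form in R^3 is dx ∧ dy ∧ dz, with coefficient
  ∂(coeff of dy∧dz)/∂x - ∂(coeff of dx∧dz)/∂y + ∂(coeff of dx∧dy)/∂z
  = ∂/∂x (-2*x + 6*y - 2*z) - ∂/∂y (-3*y - 2*z) + ∂/∂z (-x - 2*y - z).
Each of these terms simplifies to sums of mixed partials that cancel in pairs. The result is 0 (by equality of mixed partials for smooth functions — Schwarz / Clairaut).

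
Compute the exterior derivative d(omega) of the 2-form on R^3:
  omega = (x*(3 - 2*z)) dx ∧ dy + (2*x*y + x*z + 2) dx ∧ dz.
d(omega) = (-4*x) dx ∧ dy ∧ dz

For a 2-form omega = sum_{i<j} g_{ij} dx_i ∧ dx_j, the exterior derivative is
  d(omega) = sum_{i<j} d(g_{ij}) ∧ dx_i ∧ dx_j = sum_{i<j, k} (∂g_{ij}/∂x_k) dx_k ∧ dx_i ∧ dx_j.
Expand each term, using dx_k ∧ dx_i ∧ dx_j = sgn(permutation) dx_{(a)} ∧ dx_{(b)} ∧ dx_{(c)} with (a < b < c) sorted:
  d(x*(3 - 2*z)) includes (∂/∂z)(x*(3 - 2*z)) dz = (-2*x) dz, which multiplied by dx ∧ dy gives (-2*x) dx ∧ dy ∧ dz
  d(2*x*y + x*z + 2) includes (∂/∂y)(2*x*y + x*z + 2) dy = (2*x) dy, which multiplied by dx ∧ dz gives (-2*x) dx ∧ dy ∧ dz
Collecting like 3-forms: d(omega) = (-4*x) dx ∧ dy ∧ dz.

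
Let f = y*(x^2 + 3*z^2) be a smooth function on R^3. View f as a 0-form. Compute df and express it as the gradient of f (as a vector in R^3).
df = (2*x*y) dx + (x^2 + 3*z^2) dy + (6*y*z) dz; grad f = (2*x*y, x^2 + 3*z^2, 6*y*z)

For a 0-form f, d f = (∂f/∂x) dx + (∂f/∂y) dy + (∂f/∂z) dz. The components of the vector representation are exactly the entries of grad f in Cartesian coordinates:
  ∂f/∂x = 2*x*y
  ∂f/∂y = x^2 + 3*z^2
  ∂f/∂z = 6*y*z.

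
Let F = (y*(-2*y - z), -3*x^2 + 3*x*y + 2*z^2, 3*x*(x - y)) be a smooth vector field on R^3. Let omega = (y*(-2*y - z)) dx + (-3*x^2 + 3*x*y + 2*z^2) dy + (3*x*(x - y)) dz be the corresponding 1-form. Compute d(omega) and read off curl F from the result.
d(omega) = (-3*x - 4*z) dy ∧ dz + (-6*x + 2*y) dz ∧ dx + (-6*x + 7*y + z) dx ∧ dy; curl F = (-3*x - 4*z, -6*x + 2*y, -6*x + 7*y + z)

d omega = sum_{i<j} (∂f_j/∂x_i - ∂f_i/∂x_j) dx_i ∧ dx_j. Under the identification (dy ∧ dz, dz ∧ dx, dx ∧ dy) ↔ (e_x, e_y, e_z), the coefficients are exactly the components of curl F. Compute:
  ∂R/∂y - ∂Q/∂z = (-3*x) - (4*z) = -3*x - 4*z
  ∂P/∂z - ∂R/∂x = (-y) - (6*x - 3*y) = -6*x + 2*y
  ∂Q/∂x - ∂P/∂y = (-6*x + 3*y) - (-4*y - z) = -6*x + 7*y + z.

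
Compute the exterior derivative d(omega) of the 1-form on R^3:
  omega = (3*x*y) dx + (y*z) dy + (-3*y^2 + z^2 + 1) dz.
d(omega) = (-3*x) dx ∧ dy + (-7*y) dy ∧ dz

For a 1-form omega = sum_i f_i dx_i, the exterior derivative is
  d(omega) = sum_{i < j} (∂f_j/∂x_i - ∂f_i/∂x_j) dx_i ∧ dx_j.
  coefficient of dx ∧ dy: ∂f_2/∂x - ∂f_1/∂y = ∂(y*z)/∂x - ∂(3*x*y)/∂y = -3*x
  coefficient of dy ∧ dz: ∂f_3/∂y - ∂f_2/∂z = ∂(-3*y^2 + z^2 + 1)/∂y - ∂(y*z)/∂z = -7*y
Assembling: d(omega) = (-3*x) dx ∧ dy + (-7*y) dy ∧ dz.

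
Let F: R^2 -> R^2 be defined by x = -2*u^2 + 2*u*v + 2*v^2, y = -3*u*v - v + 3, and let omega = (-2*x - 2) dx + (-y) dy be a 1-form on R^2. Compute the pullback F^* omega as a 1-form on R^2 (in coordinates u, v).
F^* omega = (-16*u^3 + 24*u^2*v - u*v^2 + 8*u - 8*v^3 - 3*v^2 + 5*v) du + (8*u^3 - u^2*v - 24*u*v^2 - 6*u*v + 5*u - 16*v^3 - 9*v + 3) dv

Using F^*(f dg) = (f ∘ F) d(g ∘ F), substitute each coordinate x_i by F_i(u, v) in f_i, and replace dx_i by d F_i = (∂F_i/∂u) du + (∂F_i/∂v) dv.
  For the x component: f_1(F) = 4*u^2 - 4*u*v - 4*v^2 - 2; d F_1 = (-4*u + 2*v) du + (2*u + 4*v) dv
  For the y component: f_2(F) = 3*u*v + v - 3; d F_2 = (-3*v) du + (-3*u - 1) dv
Combining and collecting du, dv coefficients:
  coeff of du: -16*u^3 + 24*u^2*v - u*v^2 + 8*u - 8*v^3 - 3*v^2 + 5*v
  coeff of dv: 8*u^3 - u^2*v - 24*u*v^2 - 6*u*v + 5*u - 16*v^3 - 9*v + 3
F^* omega = (-16*u^3 + 24*u^2*v - u*v^2 + 8*u - 8*v^3 - 3*v^2 + 5*v) du + (8*u^3 - u^2*v - 24*u*v^2 - 6*u*v + 5*u - 16*v^3 - 9*v + 3) dv.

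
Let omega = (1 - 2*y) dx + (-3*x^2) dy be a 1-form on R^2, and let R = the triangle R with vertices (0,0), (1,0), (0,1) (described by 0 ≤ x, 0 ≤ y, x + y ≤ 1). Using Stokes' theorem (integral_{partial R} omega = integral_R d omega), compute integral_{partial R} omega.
integral_(partial R) omega = 0

Stokes: integral_partial_R omega = integral_R d omega with d omega = (∂Q/∂x - ∂P/∂y) dx ∧ dy.
  ∂Q/∂x = -6*x
  ∂P/∂y = -2
  integrand = ∂Q/∂x - ∂P/∂y = 2 - 6*x.
Integrating over R: integral_0^1 integral_0^{1-x} (2 - 6*x) dy dx = 0.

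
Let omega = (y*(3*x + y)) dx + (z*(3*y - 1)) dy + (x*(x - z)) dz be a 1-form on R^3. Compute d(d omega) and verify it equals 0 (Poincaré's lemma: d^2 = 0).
d(d omega) = 0

Step 1: d omega = sum_{i<j} (∂f_j/∂x_i - ∂f_i/∂x_j) dx_i ∧ dx_j:
  coeff of dx ∧ dy: -3*x - 2*y
  coeff of dx ∧ dz: 2*x - z
  coeff of dy ∧ dz: 1 - 3*y
Step 2: Apply d again to each 2-form coefficient. The only possible 3-form in R^3 is dx ∧ dy ∧ dz, with coefficient
  ∂(coeff of dy∧dz)/∂x - ∂(coeff of dx∧dz)/∂y + ∂(coeff of dx∧dy)/∂z
  = ∂/∂x (1 - 3*y) - ∂/∂y (2*x - z) + ∂/∂z (-3*x - 2*y).
Each of these terms simplifies to sums of mixed partials that cancel in pairs. The result is 0 (by equality of mixed partials for smooth functions — Schwarz / Clairaut).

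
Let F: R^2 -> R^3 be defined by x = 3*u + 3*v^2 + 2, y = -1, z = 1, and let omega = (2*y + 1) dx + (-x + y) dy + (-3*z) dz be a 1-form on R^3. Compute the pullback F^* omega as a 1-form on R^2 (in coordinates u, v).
F^* omega = (-3) du + (-6*v) dv

Using F^*(f dg) = (f ∘ F) d(g ∘ F), substitute each coordinate x_i by F_i(u, v) in f_i, and replace dx_i by d F_i = (∂F_i/∂u) du + (∂F_i/∂v) dv.
  For the x component: f_1(F) = -1; d F_1 = (3) du + (6*v) dv
  For the y component: f_2(F) = -3*u - 3*v^2 - 3; d F_2 = (0) du + (0) dv
  For the z component: f_3(F) = -3; d F_3 = (0) du + (0) dv
Combining and collecting du, dv coefficients:
  coeff of du: -3
  coeff of dv: -6*v
F^* omega = (-3) du + (-6*v) dv.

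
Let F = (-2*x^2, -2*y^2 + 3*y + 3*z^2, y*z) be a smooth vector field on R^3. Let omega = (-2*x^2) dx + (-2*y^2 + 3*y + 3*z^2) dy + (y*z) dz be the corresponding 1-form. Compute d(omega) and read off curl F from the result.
d(omega) = (-5*z) dy ∧ dz + (0) dz ∧ dx + (0) dx ∧ dy; curl F = (-5*z, 0, 0)

d omega = sum_{i<j} (∂f_j/∂x_i - ∂f_i/∂x_j) dx_i ∧ dx_j. Under the identification (dy ∧ dz, dz ∧ dx, dx ∧ dy) ↔ (e_x, e_y, e_z), the coefficients are exactly the components of curl F. Compute:
  ∂R/∂y - ∂Q/∂z = (z) - (6*z) = -5*z
  ∂P/∂z - ∂R/∂x = (0) - (0) = 0
  ∂Q/∂x - ∂P/∂y = (0) - (0) = 0.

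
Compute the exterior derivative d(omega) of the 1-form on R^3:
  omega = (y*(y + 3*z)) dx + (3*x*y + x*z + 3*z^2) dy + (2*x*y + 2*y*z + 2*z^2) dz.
d(omega) = (y - 2*z) dx ∧ dy + (-y) dx ∧ dz + (x - 4*z) dy ∧ dz

For a 1-form omega = sum_i f_i dx_i, the exterior derivative is
  d(omega) = sum_{i < j} (∂f_j/∂x_i - ∂f_i/∂x_j) dx_i ∧ dx_j.
  coefficient of dx ∧ dy: ∂f_2/∂x - ∂f_1/∂y = ∂(3*x*y + x*z + 3*z^2)/∂x - ∂(y*(y + 3*z))/∂y = y - 2*z
  coefficient of dx ∧ dz: ∂f_3/∂x - ∂f_1/∂z = ∂(2*x*y + 2*y*z + 2*z^2)/∂x - ∂(y*(y + 3*z))/∂z = -y
  coefficient of dy ∧ dz: ∂f_3/∂y - ∂f_2/∂z = ∂(2*x*y + 2*y*z + 2*z^2)/∂y - ∂(3*x*y + x*z + 3*z^2)/∂z = x - 4*z
Assembling: d(omega) = (y - 2*z) dx ∧ dy + (-y) dx ∧ dz + (x - 4*z) dy ∧ dz.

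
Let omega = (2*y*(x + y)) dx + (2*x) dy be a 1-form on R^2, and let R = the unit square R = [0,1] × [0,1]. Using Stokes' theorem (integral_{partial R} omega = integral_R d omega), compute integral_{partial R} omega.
integral_(partial R) omega = -1

Stokes: integral_partial_R omega = integral_R d omega with d omega = (∂Q/∂x - ∂P/∂y) dx ∧ dy.
  ∂Q/∂x = 2
  ∂P/∂y = 2*x + 4*y
  integrand = ∂Q/∂x - ∂P/∂y = -2*x - 4*y + 2.
Integrating over R: integral_0^1 integral_0^1 (-2*x - 4*y + 2) dx dy = -1.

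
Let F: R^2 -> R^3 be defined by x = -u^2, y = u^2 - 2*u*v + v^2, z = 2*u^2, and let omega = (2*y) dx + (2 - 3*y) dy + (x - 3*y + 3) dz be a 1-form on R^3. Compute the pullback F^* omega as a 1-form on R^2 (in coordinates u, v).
F^* omega = (-26*u^3 + 50*u^2*v - 34*u*v^2 + 16*u + 6*v^3 - 4*v) du + (6*u^3 - 18*u^2*v + 18*u*v^2 - 4*u - 6*v^3 + 4*v) dv

Using F^*(f dg) = (f ∘ F) d(g ∘ F), substitute each coordinate x_i by F_i(u, v) in f_i, and replace dx_i by d F_i = (∂F_i/∂u) du + (∂F_i/∂v) dv.
  For the x component: f_1(F) = 2*u^2 - 4*u*v + 2*v^2; d F_1 = (-2*u) du + (0) dv
  For the y component: f_2(F) = -3*u^2 + 6*u*v - 3*v^2 + 2; d F_2 = (2*u - 2*v) du + (-2*u + 2*v) dv
  For the z component: f_3(F) = -4*u^2 + 6*u*v - 3*v^2 + 3; d F_3 = (4*u) du + (0) dv
Combining and collecting du, dv coefficients:
  coeff of du: -26*u^3 + 50*u^2*v - 34*u*v^2 + 16*u + 6*v^3 - 4*v
  coeff of dv: 6*u^3 - 18*u^2*v + 18*u*v^2 - 4*u - 6*v^3 + 4*v
F^* omega = (-26*u^3 + 50*u^2*v - 34*u*v^2 + 16*u + 6*v^3 - 4*v) du + (6*u^3 - 18*u^2*v + 18*u*v^2 - 4*u - 6*v^3 + 4*v) dv.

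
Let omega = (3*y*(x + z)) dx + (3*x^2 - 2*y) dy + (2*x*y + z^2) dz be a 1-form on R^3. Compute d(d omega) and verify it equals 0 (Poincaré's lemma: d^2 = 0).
d(d omega) = 0

Step 1: d omega = sum_{i<j} (∂f_j/∂x_i - ∂f_i/∂x_j) dx_i ∧ dx_j:
  coeff of dx ∧ dy: 3*x - 3*z
  coeff of dx ∧ dz: -y
  coeff of dy ∧ dz: 2*x
Step 2: Apply d again to each 2-form coefficient. The only possible 3-form in R^3 is dx ∧ dy ∧ dz, with coefficient
  ∂(coeff of dy∧dz)/∂x - ∂(coeff of dx∧dz)/∂y + ∂(coeff of dx∧dy)/∂z
  = ∂/∂x (2*x) - ∂/∂y (-y) + ∂/∂z (3*x - 3*z).
Each of these terms simplifies to sums of mixed partials that cancel in pairs. The result is 0 (by equality of mixed partials for smooth functions — Schwarz / Clairaut).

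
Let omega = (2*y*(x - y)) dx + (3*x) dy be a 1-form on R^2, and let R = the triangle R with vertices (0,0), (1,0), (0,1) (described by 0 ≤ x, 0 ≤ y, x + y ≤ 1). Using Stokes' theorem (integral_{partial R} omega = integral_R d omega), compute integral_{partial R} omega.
integral_(partial R) omega = 11/6

Stokes: integral_partial_R omega = integral_R d omega with d omega = (∂Q/∂x - ∂P/∂y) dx ∧ dy.
  ∂Q/∂x = 3
  ∂P/∂y = 2*x - 4*y
  integrand = ∂Q/∂x - ∂P/∂y = -2*x + 4*y + 3.
Integrating over R: integral_0^1 integral_0^{1-x} (-2*x + 4*y + 3) dy dx = 11/6.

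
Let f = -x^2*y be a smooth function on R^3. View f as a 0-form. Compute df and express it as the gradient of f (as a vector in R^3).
df = (-2*x*y) dx + (-x^2) dy + (0) dz; grad f = (-2*x*y, -x^2, 0)

For a 0-form f, d f = (∂f/∂x) dx + (∂f/∂y) dy + (∂f/∂z) dz. The components of the vector representation are exactly the entries of grad f in Cartesian coordinates:
  ∂f/∂x = -2*x*y
  ∂f/∂y = -x^2
  ∂f/∂z = 0.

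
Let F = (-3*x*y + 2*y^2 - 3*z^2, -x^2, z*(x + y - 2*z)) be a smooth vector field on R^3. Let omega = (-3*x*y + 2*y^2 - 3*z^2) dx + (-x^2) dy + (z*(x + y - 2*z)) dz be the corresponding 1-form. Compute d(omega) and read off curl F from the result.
d(omega) = (z) dy ∧ dz + (-7*z) dz ∧ dx + (x - 4*y) dx ∧ dy; curl F = (z, -7*z, x - 4*y)

d omega = sum_{i<j} (∂f_j/∂x_i - ∂f_i/∂x_j) dx_i ∧ dx_j. Under the identification (dy ∧ dz, dz ∧ dx, dx ∧ dy) ↔ (e_x, e_y, e_z), the coefficients are exactly the components of curl F. Compute:
  ∂R/∂y - ∂Q/∂z = (z) - (0) = z
  ∂P/∂z - ∂R/∂x = (-6*z) - (z) = -7*z
  ∂Q/∂x - ∂P/∂y = (-2*x) - (-3*x + 4*y) = x - 4*y.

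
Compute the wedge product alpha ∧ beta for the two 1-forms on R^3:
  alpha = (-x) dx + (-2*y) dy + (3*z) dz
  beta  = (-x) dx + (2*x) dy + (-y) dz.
alpha ∧ beta = (-2*x*(x + y)) dx ∧ dy + (x*(y + 3*z)) dx ∧ dz + (-6*x*z + 2*y^2) dy ∧ dz

Distribute the wedge, using dx_i ∧ dx_j = -dx_j ∧ dx_i and dx_i ∧ dx_i = 0. For each pair (i, j) with i < j, the coefficient of dx_i ∧ dx_j in alpha ∧ beta is (alpha_i * beta_j - alpha_j * beta_i). Collecting: alpha ∧ beta = (-2*x*(x + y)) dx ∧ dy + (x*(y + 3*z)) dx ∧ dz + (-6*x*z + 2*y^2) dy ∧ dz.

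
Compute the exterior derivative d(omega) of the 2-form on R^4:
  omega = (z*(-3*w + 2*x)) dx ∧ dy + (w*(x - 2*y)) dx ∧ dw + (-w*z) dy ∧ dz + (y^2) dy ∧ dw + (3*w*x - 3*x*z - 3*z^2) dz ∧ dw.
d(omega) = (-3*w + 2*x) dx ∧ dy ∧ dz + (2*w - 3*z) dx ∧ dy ∧ dw + (-z) dy ∧ dz ∧ dw + (3*w - 3*z) dx ∧ dz ∧ dw

For a 2-form omega = sum_{i<j} g_{ij} dx_i ∧ dx_j, the exterior derivative is
  d(omega) = sum_{i<j} d(g_{ij}) ∧ dx_i ∧ dx_j = sum_{i<j, k} (∂g_{ij}/∂x_k) dx_k ∧ dx_i ∧ dx_j.
Expand each term, using dx_k ∧ dx_i ∧ dx_j = sgn(permutation) dx_{(a)} ∧ dx_{(b)} ∧ dx_{(c)} with (a < b < c) sorted:
  d(z*(-3*w + 2*x)) includes (∂/∂z)(z*(-3*w + 2*x)) dz = (-3*w + 2*x) dz, which multiplied by dx ∧ dy gives (-3*w + 2*x) dx ∧ dy ∧ dz
  d(z*(-3*w + 2*x)) includes (∂/∂w)(z*(-3*w + 2*x)) dw = (-3*z) dw, which multiplied by dx ∧ dy gives (-3*z) dx ∧ dy ∧ dw
  d(w*(x - 2*y)) includes (∂/∂y)(w*(x - 2*y)) dy = (-2*w) dy, which multiplied by dx ∧ dw gives (2*w) dx ∧ dy ∧ dw
  d(-w*z) includes (∂/∂w)(-w*z) dw = (-z) dw, which multiplied by dy ∧ dz gives (-z) dy ∧ dz ∧ dw
  d(3*w*x - 3*x*z - 3*z^2) includes (∂/∂x)(3*w*x - 3*x*z - 3*z^2) dx = (3*w - 3*z) dx, which multiplied by dz ∧ dw gives (3*w - 3*z) dx ∧ dz ∧ dw
Collecting like 3-forms: d(omega) = (-3*w + 2*x) dx ∧ dy ∧ dz + (2*w - 3*z) dx ∧ dy ∧ dw + (-z) dy ∧ dz ∧ dw + (3*w - 3*z) dx ∧ dz ∧ dw.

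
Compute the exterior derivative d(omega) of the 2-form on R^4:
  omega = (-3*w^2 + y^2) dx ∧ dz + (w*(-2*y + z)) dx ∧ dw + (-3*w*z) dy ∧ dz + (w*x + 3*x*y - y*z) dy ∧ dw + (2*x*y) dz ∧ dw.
d(omega) = (-2*y) dx ∧ dy ∧ dz + (-7*w + 2*y) dx ∧ dz ∧ dw + (3*w + 3*y) dx ∧ dy ∧ dw + (2*x + y - 3*z) dy ∧ dz ∧ dw

For a 2-form omega = sum_{i<j} g_{ij} dx_i ∧ dx_j, the exterior derivative is
  d(omega) = sum_{i<j} d(g_{ij}) ∧ dx_i ∧ dx_j = sum_{i<j, k} (∂g_{ij}/∂x_k) dx_k ∧ dx_i ∧ dx_j.
Expand each term, using dx_k ∧ dx_i ∧ dx_j = sgn(permutation) dx_{(a)} ∧ dx_{(b)} ∧ dx_{(c)} with (a < b < c) sorted:
  d(-3*w^2 + y^2) includes (∂/∂y)(-3*w^2 + y^2) dy = (2*y) dy, which multiplied by dx ∧ dz gives (-2*y) dx ∧ dy ∧ dz
  d(-3*w^2 + y^2) includes (∂/∂w)(-3*w^2 + y^2) dw = (-6*w) dw, which multiplied by dx ∧ dz gives (-6*w) dx ∧ dz ∧ dw
  d(w*(-2*y + z)) includes (∂/∂y)(w*(-2*y + z)) dy = (-2*w) dy, which multiplied by dx ∧ dw gives (2*w) dx ∧ dy ∧ dw
  d(w*(-2*y + z)) includes (∂/∂z)(w*(-2*y + z)) dz = (w) dz, which multiplied by dx ∧ dw gives (-w) dx ∧ dz ∧ dw
  d(-3*w*z) includes (∂/∂w)(-3*w*z) dw = (-3*z) dw, which multiplied by dy ∧ dz gives (-3*z) dy ∧ dz ∧ dw
  d(w*x + 3*x*y - y*z) includes (∂/∂x)(w*x + 3*x*y - y*z) dx = (w + 3*y) dx, which multiplied by dy ∧ dw gives (w + 3*y) dx ∧ dy ∧ dw
  d(w*x + 3*x*y - y*z) includes (∂/∂z)(w*x + 3*x*y - y*z) dz = (-y) dz, which multiplied by dy ∧ dw gives (y) dy ∧ dz ∧ dw
  d(2*x*y) includes (∂/∂x)(2*x*y) dx = (2*y) dx, which multiplied by dz ∧ dw gives (2*y) dx ∧ dz ∧ dw
  d(2*x*y) includes (∂/∂y)(2*x*y) dy = (2*x) dy, which multiplied by dz ∧ dw gives (2*x) dy ∧ dz ∧ dw
Collecting like 3-forms: d(omega) = (-2*y) dx ∧ dy ∧ dz + (-7*w + 2*y) dx ∧ dz ∧ dw + (3*w + 3*y) dx ∧ dy ∧ dw + (2*x + y - 3*z) dy ∧ dz ∧ dw.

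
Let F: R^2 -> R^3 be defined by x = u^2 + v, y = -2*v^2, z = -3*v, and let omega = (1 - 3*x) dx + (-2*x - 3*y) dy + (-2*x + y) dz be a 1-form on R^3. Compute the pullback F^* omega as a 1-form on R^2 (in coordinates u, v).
F^* omega = (2*u*(-3*u^2 - 3*v + 1)) du + (8*u^2*v + 3*u^2 - 24*v^3 + 14*v^2 + 3*v + 1) dv

Using F^*(f dg) = (f ∘ F) d(g ∘ F), substitute each coordinate x_i by F_i(u, v) in f_i, and replace dx_i by d F_i = (∂F_i/∂u) du + (∂F_i/∂v) dv.
  For the x component: f_1(F) = -3*u^2 - 3*v + 1; d F_1 = (2*u) du + (1) dv
  For the y component: f_2(F) = -2*u^2 + 6*v^2 - 2*v; d F_2 = (0) du + (-4*v) dv
  For the z component: f_3(F) = -2*u^2 - 2*v^2 - 2*v; d F_3 = (0) du + (-3) dv
Combining and collecting du, dv coefficients:
  coeff of du: 2*u*(-3*u^2 - 3*v + 1)
  coeff of dv: 8*u^2*v + 3*u^2 - 24*v^3 + 14*v^2 + 3*v + 1
F^* omega = (2*u*(-3*u^2 - 3*v + 1)) du + (8*u^2*v + 3*u^2 - 24*v^3 + 14*v^2 + 3*v + 1) dv.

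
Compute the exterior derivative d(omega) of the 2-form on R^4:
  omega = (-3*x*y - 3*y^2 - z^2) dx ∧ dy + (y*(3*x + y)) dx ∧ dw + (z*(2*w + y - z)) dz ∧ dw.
d(omega) = (-2*z) dx ∧ dy ∧ dz + (-3*x - 2*y) dx ∧ dy ∧ dw + (z) dy ∧ dz ∧ dw

For a 2-form omega = sum_{i<j} g_{ij} dx_i ∧ dx_j, the exterior derivative is
  d(omega) = sum_{i<j} d(g_{ij}) ∧ dx_i ∧ dx_j = sum_{i<j, k} (∂g_{ij}/∂x_k) dx_k ∧ dx_i ∧ dx_j.
Expand each term, using dx_k ∧ dx_i ∧ dx_j = sgn(permutation) dx_{(a)} ∧ dx_{(b)} ∧ dx_{(c)} with (a < b < c) sorted:
  d(-3*x*y - 3*y^2 - z^2) includes (∂/∂z)(-3*x*y - 3*y^2 - z^2) dz = (-2*z) dz, which multiplied by dx ∧ dy gives (-2*z) dx ∧ dy ∧ dz
  d(y*(3*x + y)) includes (∂/∂y)(y*(3*x + y)) dy = (3*x + 2*y) dy, which multiplied by dx ∧ dw gives (-3*x - 2*y) dx ∧ dy ∧ dw
  d(z*(2*w + y - z)) includes (∂/∂y)(z*(2*w + y - z)) dy = (z) dy, which multiplied by dz ∧ dw gives (z) dy ∧ dz ∧ dw
Collecting like 3-forms: d(omega) = (-2*z) dx ∧ dy ∧ dz + (-3*x - 2*y) dx ∧ dy ∧ dw + (z) dy ∧ dz ∧ dw.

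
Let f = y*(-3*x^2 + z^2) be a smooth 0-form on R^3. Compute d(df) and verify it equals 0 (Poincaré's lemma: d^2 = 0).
d(df) = 0

Step 1: df = sum_i (∂f/∂x_i) dx_i = (-6*x*y) dx + (-3*x^2 + z^2) dy + (2*y*z) dz.
Step 2: Apply d again. Using the 1-form formula, the coefficient of dx ∧ dy in d(df) is ∂^2 f/∂x ∂y - ∂^2 f/∂y ∂x = (-6*x) - (-6*x) = 0 (equality of mixed partials for smooth f).
Similarly for dx ∧ dz and dy ∧ dz — all coefficients vanish. So d(df) = 0.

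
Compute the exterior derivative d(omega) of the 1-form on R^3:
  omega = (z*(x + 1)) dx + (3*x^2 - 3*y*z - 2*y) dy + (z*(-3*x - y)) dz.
d(omega) = (6*x) dx ∧ dy + (-x - 3*z - 1) dx ∧ dz + (3*y - z) dy ∧ dz

For a 1-form omega = sum_i f_i dx_i, the exterior derivative is
  d(omega) = sum_{i < j} (∂f_j/∂x_i - ∂f_i/∂x_j) dx_i ∧ dx_j.
  coefficient of dx ∧ dy: ∂f_2/∂x - ∂f_1/∂y = ∂(3*x^2 - 3*y*z - 2*y)/∂x - ∂(z*(x + 1))/∂y = 6*x
  coefficient of dx ∧ dz: ∂f_3/∂x - ∂f_1/∂z = ∂(z*(-3*x - y))/∂x - ∂(z*(x + 1))/∂z = -x - 3*z - 1
  coefficient of dy ∧ dz: ∂f_3/∂y - ∂f_2/∂z = ∂(z*(-3*x - y))/∂y - ∂(3*x^2 - 3*y*z - 2*y)/∂z = 3*y - z
Assembling: d(omega) = (6*x) dx ∧ dy + (-x - 3*z - 1) dx ∧ dz + (3*y - z) dy ∧ dz.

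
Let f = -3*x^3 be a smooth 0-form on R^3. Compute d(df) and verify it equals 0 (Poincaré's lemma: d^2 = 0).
d(df) = 0

Step 1: df = sum_i (∂f/∂x_i) dx_i = (-9*x^2) dx + (0) dy + (0) dz.
Step 2: Apply d again. Using the 1-form formula, the coefficient of dx ∧ dy in d(df) is ∂^2 f/∂x ∂y - ∂^2 f/∂y ∂x = (0) - (0) = 0 (equality of mixed partials for smooth f).
Similarly for dx ∧ dz and dy ∧ dz — all coefficients vanish. So d(df) = 0.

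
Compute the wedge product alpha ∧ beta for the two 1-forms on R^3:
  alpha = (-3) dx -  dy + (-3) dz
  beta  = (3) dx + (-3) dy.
alpha ∧ beta = (12) dx ∧ dy + (9) dx ∧ dz + (-9) dy ∧ dz

Distribute the wedge, using dx_i ∧ dx_j = -dx_j ∧ dx_i and dx_i ∧ dx_i = 0. For each pair (i, j) with i < j, the coefficient of dx_i ∧ dx_j in alpha ∧ beta is (alpha_i * beta_j - alpha_j * beta_i). Collecting: alpha ∧ beta = (12) dx ∧ dy + (9) dx ∧ dz + (-9) dy ∧ dz.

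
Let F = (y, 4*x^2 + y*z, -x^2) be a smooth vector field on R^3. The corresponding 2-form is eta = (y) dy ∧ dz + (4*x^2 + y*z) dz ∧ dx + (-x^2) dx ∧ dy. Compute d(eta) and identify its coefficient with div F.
d(eta) = (z) dx ∧ dy ∧ dz; div F = z

For a 2-form in R^3 of the form above, applying d gives a 3-form with coefficient ∂P/∂x + ∂Q/∂y + ∂R/∂z:
  ∂P/∂x = 0
  ∂Q/∂y = z
  ∂R/∂z = 0
Sum = z, which is exactly div F.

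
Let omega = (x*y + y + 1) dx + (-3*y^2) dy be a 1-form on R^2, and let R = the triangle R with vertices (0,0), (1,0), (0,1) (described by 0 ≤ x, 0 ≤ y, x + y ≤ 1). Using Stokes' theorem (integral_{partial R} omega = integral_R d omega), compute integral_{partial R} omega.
integral_(partial R) omega = -2/3

Stokes: integral_partial_R omega = integral_R d omega with d omega = (∂Q/∂x - ∂P/∂y) dx ∧ dy.
  ∂Q/∂x = 0
  ∂P/∂y = x + 1
  integrand = ∂Q/∂x - ∂P/∂y = -x - 1.
Integrating over R: integral_0^1 integral_0^{1-x} (-x - 1) dy dx = -2/3.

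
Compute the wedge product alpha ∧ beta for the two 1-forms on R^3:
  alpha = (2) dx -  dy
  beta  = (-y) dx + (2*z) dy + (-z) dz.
alpha ∧ beta = (-y + 4*z) dx ∧ dy + (-2*z) dx ∧ dz + (z) dy ∧ dz

Distribute the wedge, using dx_i ∧ dx_j = -dx_j ∧ dx_i and dx_i ∧ dx_i = 0. For each pair (i, j) with i < j, the coefficient of dx_i ∧ dx_j in alpha ∧ beta is (alpha_i * beta_j - alpha_j * beta_i). Collecting: alpha ∧ beta = (-y + 4*z) dx ∧ dy + (-2*z) dx ∧ dz + (z) dy ∧ dz.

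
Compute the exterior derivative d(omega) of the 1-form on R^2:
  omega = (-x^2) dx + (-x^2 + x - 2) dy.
d(omega) = (1 - 2*x) dx ∧ dy

For a 1-form omega = sum_i f_i dx_i, the exterior derivative is
  d(omega) = sum_{i < j} (∂f_j/∂x_i - ∂f_i/∂x_j) dx_i ∧ dx_j.
  coefficient of dx ∧ dy: ∂f_2/∂x - ∂f_1/∂y = ∂(-x^2 + x - 2)/∂x - ∂(-x^2)/∂y = 1 - 2*x
Assembling: d(omega) = (1 - 2*x) dx ∧ dy.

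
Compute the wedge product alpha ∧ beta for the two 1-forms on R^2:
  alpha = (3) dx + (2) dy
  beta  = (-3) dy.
alpha ∧ beta = (-9) dx ∧ dy

Distribute the wedge, using dx_i ∧ dx_j = -dx_j ∧ dx_i and dx_i ∧ dx_i = 0. For each pair (i, j) with i < j, the coefficient of dx_i ∧ dx_j in alpha ∧ beta is (alpha_i * beta_j - alpha_j * beta_i). Collecting: alpha ∧ beta = (-9) dx ∧ dy.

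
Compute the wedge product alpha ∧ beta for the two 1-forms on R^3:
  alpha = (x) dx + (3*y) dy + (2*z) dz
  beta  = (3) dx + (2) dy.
alpha ∧ beta = (2*x - 9*y) dx ∧ dy + (-6*z) dx ∧ dz + (-4*z) dy ∧ dz

Distribute the wedge, using dx_i ∧ dx_j = -dx_j ∧ dx_i and dx_i ∧ dx_i = 0. For each pair (i, j) with i < j, the coefficient of dx_i ∧ dx_j in alpha ∧ beta is (alpha_i * beta_j - alpha_j * beta_i). Collecting: alpha ∧ beta = (2*x - 9*y) dx ∧ dy + (-6*z) dx ∧ dz + (-4*z) dy ∧ dz.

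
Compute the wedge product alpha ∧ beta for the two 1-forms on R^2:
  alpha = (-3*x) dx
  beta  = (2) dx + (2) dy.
alpha ∧ beta = (-6*x) dx ∧ dy

Distribute the wedge, using dx_i ∧ dx_j = -dx_j ∧ dx_i and dx_i ∧ dx_i = 0. For each pair (i, j) with i < j, the coefficient of dx_i ∧ dx_j in alpha ∧ beta is (alpha_i * beta_j - alpha_j * beta_i). Collecting: alpha ∧ beta = (-6*x) dx ∧ dy.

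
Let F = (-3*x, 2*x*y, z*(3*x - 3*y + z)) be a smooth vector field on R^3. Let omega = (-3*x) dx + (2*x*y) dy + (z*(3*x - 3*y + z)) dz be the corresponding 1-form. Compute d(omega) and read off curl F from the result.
d(omega) = (-3*z) dy ∧ dz + (-3*z) dz ∧ dx + (2*y) dx ∧ dy; curl F = (-3*z, -3*z, 2*y)

d omega = sum_{i<j} (∂f_j/∂x_i - ∂f_i/∂x_j) dx_i ∧ dx_j. Under the identification (dy ∧ dz, dz ∧ dx, dx ∧ dy) ↔ (e_x, e_y, e_z), the coefficients are exactly the components of curl F. Compute:
  ∂R/∂y - ∂Q/∂z = (-3*z) - (0) = -3*z
  ∂P/∂z - ∂R/∂x = (0) - (3*z) = -3*z
  ∂Q/∂x - ∂P/∂y = (2*y) - (0) = 2*y.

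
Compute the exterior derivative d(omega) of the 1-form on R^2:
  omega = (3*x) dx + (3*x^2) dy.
d(omega) = (6*x) dx ∧ dy

For a 1-form omega = sum_i f_i dx_i, the exterior derivative is
  d(omega) = sum_{i < j} (∂f_j/∂x_i - ∂f_i/∂x_j) dx_i ∧ dx_j.
  coefficient of dx ∧ dy: ∂f_2/∂x - ∂f_1/∂y = ∂(3*x^2)/∂x - ∂(3*x)/∂y = 6*x
Assembling: d(omega) = (6*x) dx ∧ dy.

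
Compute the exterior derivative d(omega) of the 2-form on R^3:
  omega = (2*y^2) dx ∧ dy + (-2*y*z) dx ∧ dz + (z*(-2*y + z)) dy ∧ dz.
d(omega) = (2*z) dx ∧ dy ∧ dz

For a 2-form omega = sum_{i<j} g_{ij} dx_i ∧ dx_j, the exterior derivative is
  d(omega) = sum_{i<j} d(g_{ij}) ∧ dx_i ∧ dx_j = sum_{i<j, k} (∂g_{ij}/∂x_k) dx_k ∧ dx_i ∧ dx_j.
Expand each term, using dx_k ∧ dx_i ∧ dx_j = sgn(permutation) dx_{(a)} ∧ dx_{(b)} ∧ dx_{(c)} with (a < b < c) sorted:
  d(-2*y*z) includes (∂/∂y)(-2*y*z) dy = (-2*z) dy, which multiplied by dx ∧ dz gives (2*z) dx ∧ dy ∧ dz
Collecting like 3-forms: d(omega) = (2*z) dx ∧ dy ∧ dz.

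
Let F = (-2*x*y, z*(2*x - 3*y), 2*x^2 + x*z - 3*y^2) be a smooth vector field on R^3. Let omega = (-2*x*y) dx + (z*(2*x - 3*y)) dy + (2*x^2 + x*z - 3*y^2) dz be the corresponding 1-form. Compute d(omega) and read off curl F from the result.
d(omega) = (-2*x - 3*y) dy ∧ dz + (-4*x - z) dz ∧ dx + (2*x + 2*z) dx ∧ dy; curl F = (-2*x - 3*y, -4*x - z, 2*x + 2*z)

d omega = sum_{i<j} (∂f_j/∂x_i - ∂f_i/∂x_j) dx_i ∧ dx_j. Under the identification (dy ∧ dz, dz ∧ dx, dx ∧ dy) ↔ (e_x, e_y, e_z), the coefficients are exactly the components of curl F. Compute:
  ∂R/∂y - ∂Q/∂z = (-6*y) - (2*x - 3*y) = -2*x - 3*y
  ∂P/∂z - ∂R/∂x = (0) - (4*x + z) = -4*x - z
  ∂Q/∂x - ∂P/∂y = (2*z) - (-2*x) = 2*x + 2*z.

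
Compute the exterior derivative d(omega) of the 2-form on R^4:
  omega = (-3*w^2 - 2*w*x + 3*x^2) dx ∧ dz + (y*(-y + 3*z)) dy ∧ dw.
d(omega) = (-6*w - 2*x) dx ∧ dz ∧ dw + (-3*y) dy ∧ dz ∧ dw

For a 2-form omega = sum_{i<j} g_{ij} dx_i ∧ dx_j, the exterior derivative is
  d(omega) = sum_{i<j} d(g_{ij}) ∧ dx_i ∧ dx_j = sum_{i<j, k} (∂g_{ij}/∂x_k) dx_k ∧ dx_i ∧ dx_j.
Expand each term, using dx_k ∧ dx_i ∧ dx_j = sgn(permutation) dx_{(a)} ∧ dx_{(b)} ∧ dx_{(c)} with (a < b < c) sorted:
  d(-3*w^2 - 2*w*x + 3*x^2) includes (∂/∂w)(-3*w^2 - 2*w*x + 3*x^2) dw = (-6*w - 2*x) dw, which multiplied by dx ∧ dz gives (-6*w - 2*x) dx ∧ dz ∧ dw
  d(y*(-y + 3*z)) includes (∂/∂z)(y*(-y + 3*z)) dz = (3*y) dz, which multiplied by dy ∧ dw gives (-3*y) dy ∧ dz ∧ dw
Collecting like 3-forms: d(omega) = (-6*w - 2*x) dx ∧ dz ∧ dw + (-3*y) dy ∧ dz ∧ dw.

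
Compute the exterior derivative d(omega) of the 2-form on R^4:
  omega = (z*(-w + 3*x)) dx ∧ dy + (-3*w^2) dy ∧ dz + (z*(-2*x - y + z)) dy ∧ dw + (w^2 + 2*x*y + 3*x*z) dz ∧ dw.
d(omega) = (-w + 3*x) dx ∧ dy ∧ dz + (-3*z) dx ∧ dy ∧ dw + (-6*w + 4*x + y - 2*z) dy ∧ dz ∧ dw + (2*y + 3*z) dx ∧ dz ∧ dw

For a 2-form omega = sum_{i<j} g_{ij} dx_i ∧ dx_j, the exterior derivative is
  d(omega) = sum_{i<j} d(g_{ij}) ∧ dx_i ∧ dx_j = sum_{i<j, k} (∂g_{ij}/∂x_k) dx_k ∧ dx_i ∧ dx_j.
Expand each term, using dx_k ∧ dx_i ∧ dx_j = sgn(permutation) dx_{(a)} ∧ dx_{(b)} ∧ dx_{(c)} with (a < b < c) sorted:
  d(z*(-w + 3*x)) includes (∂/∂z)(z*(-w + 3*x)) dz = (-w + 3*x) dz, which multiplied by dx ∧ dy gives (-w + 3*x) dx ∧ dy ∧ dz
  d(z*(-w + 3*x)) includes (∂/∂w)(z*(-w + 3*x)) dw = (-z) dw, which multiplied by dx ∧ dy gives (-z) dx ∧ dy ∧ dw
  d(-3*w^2) includes (∂/∂w)(-3*w^2) dw = (-6*w) dw, which multiplied by dy ∧ dz gives (-6*w) dy ∧ dz ∧ dw
  d(z*(-2*x - y + z)) includes (∂/∂x)(z*(-2*x - y + z)) dx = (-2*z) dx, which multiplied by dy ∧ dw gives (-2*z) dx ∧ dy ∧ dw
  d(z*(-2*x - y + z)) includes (∂/∂z)(z*(-2*x - y + z)) dz = (-2*x - y + 2*z) dz, which multiplied by dy ∧ dw gives (2*x + y - 2*z) dy ∧ dz ∧ dw
  d(w^2 + 2*x*y + 3*x*z) includes (∂/∂x)(w^2 + 2*x*y + 3*x*z) dx = (2*y + 3*z) dx, which multiplied by dz ∧ dw gives (2*y + 3*z) dx ∧ dz ∧ dw
  d(w^2 + 2*x*y + 3*x*z) includes (∂/∂y)(w^2 + 2*x*y + 3*x*z) dy = (2*x) dy, which multiplied by dz ∧ dw gives (2*x) dy ∧ dz ∧ dw
Collecting like 3-forms: d(omega) = (-w + 3*x) dx ∧ dy ∧ dz + (-3*z) dx ∧ dy ∧ dw + (-6*w + 4*x + y - 2*z) dy ∧ dz ∧ dw + (2*y + 3*z) dx ∧ dz ∧ dw.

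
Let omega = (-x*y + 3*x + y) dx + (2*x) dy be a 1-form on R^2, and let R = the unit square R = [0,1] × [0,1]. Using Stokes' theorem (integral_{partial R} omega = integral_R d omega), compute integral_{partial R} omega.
integral_(partial R) omega = 3/2

Stokes: integral_partial_R omega = integral_R d omega with d omega = (∂Q/∂x - ∂P/∂y) dx ∧ dy.
  ∂Q/∂x = 2
  ∂P/∂y = 1 - x
  integrand = ∂Q/∂x - ∂P/∂y = x + 1.
Integrating over R: integral_0^1 integral_0^1 (x + 1) dx dy = 3/2.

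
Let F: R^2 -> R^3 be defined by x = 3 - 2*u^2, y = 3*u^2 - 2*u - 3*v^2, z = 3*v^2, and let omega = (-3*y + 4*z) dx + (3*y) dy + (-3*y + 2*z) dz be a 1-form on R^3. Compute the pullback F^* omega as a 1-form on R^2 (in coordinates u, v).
F^* omega = (90*u^3 - 78*u^2 - 138*u*v^2 + 12*u + 18*v^2) du + (36*v*(-3*u^2 + 2*u + 4*v^2)) dv

Using F^*(f dg) = (f ∘ F) d(g ∘ F), substitute each coordinate x_i by F_i(u, v) in f_i, and replace dx_i by d F_i = (∂F_i/∂u) du + (∂F_i/∂v) dv.
  For the x component: f_1(F) = -9*u^2 + 6*u + 21*v^2; d F_1 = (-4*u) du + (0) dv
  For the y component: f_2(F) = 9*u^2 - 6*u - 9*v^2; d F_2 = (6*u - 2) du + (-6*v) dv
  For the z component: f_3(F) = -9*u^2 + 6*u + 15*v^2; d F_3 = (0) du + (6*v) dv
Combining and collecting du, dv coefficients:
  coeff of du: 90*u^3 - 78*u^2 - 138*u*v^2 + 12*u + 18*v^2
  coeff of dv: 36*v*(-3*u^2 + 2*u + 4*v^2)
F^* omega = (90*u^3 - 78*u^2 - 138*u*v^2 + 12*u + 18*v^2) du + (36*v*(-3*u^2 + 2*u + 4*v^2)) dv.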